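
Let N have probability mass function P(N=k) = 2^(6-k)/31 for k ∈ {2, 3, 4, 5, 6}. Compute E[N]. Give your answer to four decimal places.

2.8387

E[N] = Σ n·P(N=n)
 = 2·16/31 + 3·8/31 + 4·4/31 + 5·2/31 + 6·1/31
 = 32/31 + 24/31 + 16/31 + 10/31 + 6/31
 = 88/31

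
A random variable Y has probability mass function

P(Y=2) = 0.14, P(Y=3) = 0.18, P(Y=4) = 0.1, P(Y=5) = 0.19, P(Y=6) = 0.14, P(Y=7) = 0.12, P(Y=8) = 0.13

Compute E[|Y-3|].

2.17

E[|Y-3|] = Σ |y-3|·P(Y=y)
 = 1·0.14 + 0·0.18 + 1·0.1 + 2·0.19 + 3·0.14 + 4·0.12 + 5·0.13
 = 0.14 + 0 + 0.1 + 0.38 + 0.42 + 0.48 + 0.65
 = 2.17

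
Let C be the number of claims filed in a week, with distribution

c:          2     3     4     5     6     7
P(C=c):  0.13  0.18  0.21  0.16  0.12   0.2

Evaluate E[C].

E[C] = Σ c·P(C=c)
 = 2·0.13 + 3·0.18 + 4·0.21 + 5·0.16 + 6·0.12 + 7·0.2
 = 0.26 + 0.54 + 0.84 + 0.8 + 0.72 + 1.4
 = 4.56

4.56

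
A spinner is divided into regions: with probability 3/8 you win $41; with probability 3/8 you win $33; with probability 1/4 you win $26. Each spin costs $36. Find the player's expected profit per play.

-1.75

E[payout] = 41·3/8 + 33·3/8 + 26·1/4
 = 123/8 + 99/8 + 13/2
 = 137/4
Net = 137/4 - 36 = -7/4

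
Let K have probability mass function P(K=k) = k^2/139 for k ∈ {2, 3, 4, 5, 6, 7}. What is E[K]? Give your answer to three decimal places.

5.633

E[K] = Σ k·P(K=k)
 = 2·4/139 + 3·9/139 + 4·16/139 + 5·25/139 + 6·36/139 + 7·49/139
 = 8/139 + 27/139 + 64/139 + 125/139 + 216/139 + 343/139
 = 783/139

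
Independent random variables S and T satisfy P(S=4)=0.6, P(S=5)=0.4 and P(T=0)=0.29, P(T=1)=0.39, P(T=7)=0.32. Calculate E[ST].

11.572

E[ST] = Σ_s Σ_t st · P(S=s)P(T=t)
 = 0·0.174 + 4·0.234 + 28·0.192 + 0·0.116 + 5·0.156 + 35·0.128
 = 0 + 0.936 + 5.376 + 0 + 0.78 + 4.48
 = 11.572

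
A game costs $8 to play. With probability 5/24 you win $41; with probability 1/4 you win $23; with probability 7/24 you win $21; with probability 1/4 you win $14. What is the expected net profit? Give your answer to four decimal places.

E[payout] = 41·5/24 + 23·1/4 + 21·7/24 + 14·1/4
 = 205/24 + 23/4 + 49/8 + 7/2
 = 287/12
Net = 287/12 - 8 = 191/12

15.9167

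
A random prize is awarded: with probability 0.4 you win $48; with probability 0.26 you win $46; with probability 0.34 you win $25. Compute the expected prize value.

E[payout] = 48·0.4 + 46·0.26 + 25·0.34
 = 19.2 + 11.96 + 8.5
 = 39.66

39.66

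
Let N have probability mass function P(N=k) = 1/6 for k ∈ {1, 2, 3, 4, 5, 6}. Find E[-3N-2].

E[-3N-2] = Σ (-3n-2)·P(N=n)
 = (-5)·1/6 + (-8)·1/6 + (-11)·1/6 + (-14)·1/6 + (-17)·1/6 + (-20)·1/6
 = (-5/6) + (-4/3) + (-11/6) + (-7/3) + (-17/6) + (-10/3)
 = -25/2

-12.5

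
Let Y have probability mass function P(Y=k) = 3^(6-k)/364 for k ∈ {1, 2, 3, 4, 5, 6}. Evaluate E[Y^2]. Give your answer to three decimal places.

2.926

E[Y^2] = Σ y^2·P(Y=y)
 = 1·243/364 + 4·81/364 + 9·27/364 + 16·9/364 + 25·3/364 + 36·1/364
 = 243/364 + 81/91 + 243/364 + 36/91 + 75/364 + 9/91
 = 1065/364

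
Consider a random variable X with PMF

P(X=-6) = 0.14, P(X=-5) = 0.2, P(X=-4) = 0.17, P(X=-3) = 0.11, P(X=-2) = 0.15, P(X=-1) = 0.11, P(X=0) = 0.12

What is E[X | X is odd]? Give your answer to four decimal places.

P(X is odd) = 0.2 + 0.11 + 0.11 = 0.42.
E[X | X is odd] = [(-5)·0.2 + (-3)·0.11 + (-1)·0.11] / 0.42
 = -1.44 / 0.42
 = -24/7

-3.4286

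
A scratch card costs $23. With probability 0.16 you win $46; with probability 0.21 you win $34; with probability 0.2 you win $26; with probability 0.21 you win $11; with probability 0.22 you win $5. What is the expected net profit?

E[payout] = 46·0.16 + 34·0.21 + 26·0.2 + 11·0.21 + 5·0.22
 = 7.36 + 7.14 + 5.2 + 2.31 + 1.1
 = 23.11
Net = 23.11 - 23 = 0.11

0.11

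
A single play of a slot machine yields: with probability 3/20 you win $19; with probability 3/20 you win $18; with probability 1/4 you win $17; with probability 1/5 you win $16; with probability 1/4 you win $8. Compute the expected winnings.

E[payout] = 19·3/20 + 18·3/20 + 17·1/4 + 16·1/5 + 8·1/4
 = 57/20 + 27/10 + 17/4 + 16/5 + 2
 = 15

15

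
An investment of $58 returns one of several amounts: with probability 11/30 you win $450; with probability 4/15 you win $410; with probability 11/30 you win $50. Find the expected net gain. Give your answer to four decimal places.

E[payout] = 450·11/30 + 410·4/15 + 50·11/30
 = 165 + 328/3 + 55/3
 = 878/3
Net = 878/3 - 58 = 704/3

234.6667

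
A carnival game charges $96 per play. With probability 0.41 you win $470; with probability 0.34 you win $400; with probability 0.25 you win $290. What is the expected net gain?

305.2

E[payout] = 470·0.41 + 400·0.34 + 290·0.25
 = 192.7 + 136 + 72.5
 = 401.2
Net = 401.2 - 96 = 305.2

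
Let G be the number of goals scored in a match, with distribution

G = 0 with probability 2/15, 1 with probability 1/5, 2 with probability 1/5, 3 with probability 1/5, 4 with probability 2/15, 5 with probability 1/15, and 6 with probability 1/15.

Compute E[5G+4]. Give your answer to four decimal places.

E[5G+4] = Σ (5g+4)·P(G=g)
 = 4·2/15 + 9·1/5 + 14·1/5 + 19·1/5 + 24·2/15 + 29·1/15 + 34·1/15
 = 8/15 + 9/5 + 14/5 + 19/5 + 16/5 + 29/15 + 34/15
 = 49/3

16.3333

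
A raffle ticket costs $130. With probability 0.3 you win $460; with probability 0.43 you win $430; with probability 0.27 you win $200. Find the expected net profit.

246.9

E[payout] = 460·0.3 + 430·0.43 + 200·0.27
 = 138 + 184.9 + 54
 = 376.9
Net = 376.9 - 130 = 246.9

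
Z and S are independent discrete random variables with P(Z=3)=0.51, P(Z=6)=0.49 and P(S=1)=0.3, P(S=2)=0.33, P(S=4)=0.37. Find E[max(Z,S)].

4.6587

E[max(Z,S)] = Σ_z Σ_s max(z,s) · P(Z=z)P(S=s)
 = 3·0.153 + 3·0.1683 + 4·0.1887 + 6·0.147 + 6·0.1617 + 6·0.1813
 = 0.459 + 0.5049 + 0.7548 + 0.882 + 0.9702 + 1.0878
 = 4.6587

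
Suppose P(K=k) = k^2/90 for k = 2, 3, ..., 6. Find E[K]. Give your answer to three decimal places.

4.889

E[K] = Σ k·P(K=k)
 = 2·2/45 + 3·1/10 + 4·8/45 + 5·5/18 + 6·2/5
 = 4/45 + 3/10 + 32/45 + 25/18 + 12/5
 = 44/9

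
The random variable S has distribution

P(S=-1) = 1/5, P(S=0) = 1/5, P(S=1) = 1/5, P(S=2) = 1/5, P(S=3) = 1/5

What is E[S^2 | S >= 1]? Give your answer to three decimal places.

P(S >= 1) = 1/5 + 1/5 + 1/5 = 3/5.
E[S^2 | S >= 1] = [1·1/5 + 4·1/5 + 9·1/5] / (3/5)
 = 14/5 / (3/5)
 = 14/3

4.667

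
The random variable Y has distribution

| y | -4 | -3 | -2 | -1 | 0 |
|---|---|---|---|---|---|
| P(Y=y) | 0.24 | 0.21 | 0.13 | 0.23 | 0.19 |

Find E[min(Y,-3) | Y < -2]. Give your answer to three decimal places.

P(Y < -2) = 0.24 + 0.21 = 0.45.
E[min(Y,-3) | Y < -2] = [(-4)·0.24 + (-3)·0.21] / 0.45
 = -1.59 / 0.45
 = -53/15

-3.533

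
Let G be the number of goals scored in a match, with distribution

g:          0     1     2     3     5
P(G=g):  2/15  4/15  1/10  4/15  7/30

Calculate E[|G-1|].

1.7

E[|G-1|] = Σ |g-1|·P(G=g)
 = 1·2/15 + 0·4/15 + 1·1/10 + 2·4/15 + 4·7/30
 = 2/15 + 0 + 1/10 + 8/15 + 14/15
 = 17/10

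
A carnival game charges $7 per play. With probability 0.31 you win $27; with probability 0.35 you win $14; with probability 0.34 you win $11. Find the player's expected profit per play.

E[payout] = 27·0.31 + 14·0.35 + 11·0.34
 = 8.37 + 4.9 + 3.74
 = 17.01
Net = 17.01 - 7 = 10.01

10.01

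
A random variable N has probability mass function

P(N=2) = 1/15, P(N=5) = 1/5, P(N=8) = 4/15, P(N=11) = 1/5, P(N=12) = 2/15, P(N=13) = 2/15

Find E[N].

8.8

E[N] = Σ n·P(N=n)
 = 2·1/15 + 5·1/5 + 8·4/15 + 11·1/5 + 12·2/15 + 13·2/15
 = 2/15 + 1 + 32/15 + 11/5 + 8/5 + 26/15
 = 44/5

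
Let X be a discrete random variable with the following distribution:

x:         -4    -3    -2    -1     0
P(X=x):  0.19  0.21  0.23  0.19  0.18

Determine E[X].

E[X] = Σ x·P(X=x)
 = (-4)·0.19 + (-3)·0.21 + (-2)·0.23 + (-1)·0.19 + 0·0.18
 = (-0.76) + (-0.63) + (-0.46) + (-0.19) + 0
 = -2.04

-2.04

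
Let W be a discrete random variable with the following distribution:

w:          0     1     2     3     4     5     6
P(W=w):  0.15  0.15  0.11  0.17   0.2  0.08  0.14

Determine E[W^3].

58.66

E[W^3] = Σ w^3·P(W=w)
 = 0·0.15 + 1·0.15 + 8·0.11 + 27·0.17 + 64·0.2 + 125·0.08 + 216·0.14
 = 0 + 0.15 + 0.88 + 4.59 + 12.8 + 10 + 30.24
 = 58.66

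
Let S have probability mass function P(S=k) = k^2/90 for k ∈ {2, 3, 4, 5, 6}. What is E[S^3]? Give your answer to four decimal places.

135.5556

E[S^3] = Σ s^3·P(S=s)
 = 8·2/45 + 27·1/10 + 64·8/45 + 125·5/18 + 216·2/5
 = 16/45 + 27/10 + 512/45 + 625/18 + 432/5
 = 1220/9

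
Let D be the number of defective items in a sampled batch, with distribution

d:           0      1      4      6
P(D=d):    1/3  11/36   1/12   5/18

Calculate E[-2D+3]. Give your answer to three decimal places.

-1.611

E[-2D+3] = Σ (-2d+3)·P(D=d)
 = 3·1/3 + 1·11/36 + (-5)·1/12 + (-9)·5/18
 = 1 + 11/36 + (-5/12) + (-5/2)
 = -29/18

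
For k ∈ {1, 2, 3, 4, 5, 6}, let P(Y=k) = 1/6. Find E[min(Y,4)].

3

E[min(Y,4)] = Σ min(y,4)·P(Y=y)
 = 1·1/6 + 2·1/6 + 3·1/6 + 4·1/6 + 4·1/6 + 4·1/6
 = 1/6 + 1/3 + 1/2 + 2/3 + 2/3 + 2/3
 = 3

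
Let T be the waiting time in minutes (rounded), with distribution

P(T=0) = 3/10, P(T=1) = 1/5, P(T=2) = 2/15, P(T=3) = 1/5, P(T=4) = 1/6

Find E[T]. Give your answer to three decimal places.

E[T] = Σ t·P(T=t)
 = 0·3/10 + 1·1/5 + 2·2/15 + 3·1/5 + 4·1/6
 = 0 + 1/5 + 4/15 + 3/5 + 2/3
 = 26/15

1.733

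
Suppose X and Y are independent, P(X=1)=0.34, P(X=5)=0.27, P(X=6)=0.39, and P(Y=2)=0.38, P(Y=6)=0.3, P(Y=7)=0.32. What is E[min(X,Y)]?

E[min(X,Y)] = Σ_x Σ_y min(x,y) · P(X=x)P(Y=y)
 = 1·0.1292 + 1·0.102 + 1·0.1088 + 2·0.1026 + 5·0.081 + 5·0.0864 + 2·0.1482 + 6·0.117 + 6·0.1248
 = 0.1292 + 0.102 + 0.1088 + 0.2052 + 0.405 + 0.432 + 0.2964 + 0.702 + 0.7488
 = 3.1294

3.1294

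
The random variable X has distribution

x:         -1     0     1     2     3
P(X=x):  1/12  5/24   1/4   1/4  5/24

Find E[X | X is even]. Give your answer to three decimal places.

1.091

P(X is even) = 5/24 + 1/4 = 11/24.
E[X | X is even] = [0·5/24 + 2·1/4] / (11/24)
 = 1/2 / (11/24)
 = 12/11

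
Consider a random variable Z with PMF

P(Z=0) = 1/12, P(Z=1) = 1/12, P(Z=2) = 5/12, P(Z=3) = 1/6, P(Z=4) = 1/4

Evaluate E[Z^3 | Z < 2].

P(Z < 2) = 1/12 + 1/12 = 1/6.
E[Z^3 | Z < 2] = [0·1/12 + 1·1/12] / (1/6)
 = 1/12 / (1/6)
 = 1/2

0.5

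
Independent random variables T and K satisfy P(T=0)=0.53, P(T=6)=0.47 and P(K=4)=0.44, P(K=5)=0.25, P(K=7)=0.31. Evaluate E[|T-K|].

E[|T-K|] = Σ_t Σ_k |t-k| · P(T=t)P(K=k)
 = 4·0.2332 + 5·0.1325 + 7·0.1643 + 2·0.2068 + 1·0.1175 + 1·0.1457
 = 0.9328 + 0.6625 + 1.1501 + 0.4136 + 0.1175 + 0.1457
 = 3.4222

3.4222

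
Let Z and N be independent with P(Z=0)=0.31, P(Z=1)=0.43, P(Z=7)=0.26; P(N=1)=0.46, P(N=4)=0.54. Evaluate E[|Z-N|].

E[|Z-N|] = Σ_z Σ_n |z-n| · P(Z=z)P(N=n)
 = 1·0.1426 + 4·0.1674 + 0·0.1978 + 3·0.2322 + 6·0.1196 + 3·0.1404
 = 0.1426 + 0.6696 + 0 + 0.6966 + 0.7176 + 0.4212
 = 2.6476

2.6476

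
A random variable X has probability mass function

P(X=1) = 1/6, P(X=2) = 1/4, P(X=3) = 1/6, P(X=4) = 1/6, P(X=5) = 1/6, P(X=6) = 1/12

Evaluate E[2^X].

16

E[2^X] = Σ 2^x·P(X=x)
 = 2·1/6 + 4·1/4 + 8·1/6 + 16·1/6 + 32·1/6 + 64·1/12
 = 1/3 + 1 + 4/3 + 8/3 + 16/3 + 16/3
 = 16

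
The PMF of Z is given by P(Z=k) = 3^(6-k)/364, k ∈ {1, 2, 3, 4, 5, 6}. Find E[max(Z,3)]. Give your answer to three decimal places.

E[max(Z,3)] = Σ max(z,3)·P(Z=z)
 = 3·243/364 + 3·81/364 + 3·27/364 + 4·9/364 + 5·3/364 + 6·1/364
 = 729/364 + 243/364 + 81/364 + 9/91 + 15/364 + 3/182
 = 555/182

3.049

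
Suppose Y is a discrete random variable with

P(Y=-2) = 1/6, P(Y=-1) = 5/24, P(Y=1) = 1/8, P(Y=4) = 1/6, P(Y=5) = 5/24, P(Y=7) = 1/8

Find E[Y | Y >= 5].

P(Y >= 5) = 5/24 + 1/8 = 1/3.
E[Y | Y >= 5] = [5·5/24 + 7·1/8] / (1/3)
 = 23/12 / (1/3)
 = 23/4

5.75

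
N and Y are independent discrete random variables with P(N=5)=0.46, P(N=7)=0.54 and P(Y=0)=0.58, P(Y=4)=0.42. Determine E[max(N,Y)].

E[max(N,Y)] = Σ_n Σ_y max(n,y) · P(N=n)P(Y=y)
 = 5·0.2668 + 5·0.1932 + 7·0.3132 + 7·0.2268
 = 1.334 + 0.966 + 2.1924 + 1.5876
 = 6.08

6.08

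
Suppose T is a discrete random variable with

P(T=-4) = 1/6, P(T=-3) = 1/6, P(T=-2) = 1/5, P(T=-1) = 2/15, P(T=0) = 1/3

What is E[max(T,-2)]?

-1.2

E[max(T,-2)] = Σ max(t,-2)·P(T=t)
 = (-2)·1/6 + (-2)·1/6 + (-2)·1/5 + (-1)·2/15 + 0·1/3
 = (-1/3) + (-1/3) + (-2/5) + (-2/15) + 0
 = -6/5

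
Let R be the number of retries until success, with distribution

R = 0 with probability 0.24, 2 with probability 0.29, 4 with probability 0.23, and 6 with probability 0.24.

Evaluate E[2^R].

E[2^R] = Σ 2^r·P(R=r)
 = 1·0.24 + 4·0.29 + 16·0.23 + 64·0.24
 = 0.24 + 1.16 + 3.68 + 15.36
 = 20.44

20.44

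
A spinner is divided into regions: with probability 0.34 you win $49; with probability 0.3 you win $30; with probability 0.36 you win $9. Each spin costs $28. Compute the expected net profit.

0.9

E[payout] = 49·0.34 + 30·0.3 + 9·0.36
 = 16.66 + 9 + 3.24
 = 28.9
Net = 28.9 - 28 = 0.9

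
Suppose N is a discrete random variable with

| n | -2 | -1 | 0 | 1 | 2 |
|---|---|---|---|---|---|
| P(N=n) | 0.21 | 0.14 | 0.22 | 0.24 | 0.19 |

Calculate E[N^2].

E[N^2] = Σ n^2·P(N=n)
 = 4·0.21 + 1·0.14 + 0·0.22 + 1·0.24 + 4·0.19
 = 0.84 + 0.14 + 0 + 0.24 + 0.76
 = 1.98

1.98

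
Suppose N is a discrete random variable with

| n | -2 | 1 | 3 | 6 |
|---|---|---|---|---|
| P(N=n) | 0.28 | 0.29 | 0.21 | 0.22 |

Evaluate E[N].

1.68

E[N] = Σ n·P(N=n)
 = (-2)·0.28 + 1·0.29 + 3·0.21 + 6·0.22
 = (-0.56) + 0.29 + 0.63 + 1.32
 = 1.68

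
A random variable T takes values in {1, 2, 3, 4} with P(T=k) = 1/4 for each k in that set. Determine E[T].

E[T] = Σ t·P(T=t)
 = 1·1/4 + 2·1/4 + 3·1/4 + 4·1/4
 = 1/4 + 1/2 + 3/4 + 1
 = 5/2

2.5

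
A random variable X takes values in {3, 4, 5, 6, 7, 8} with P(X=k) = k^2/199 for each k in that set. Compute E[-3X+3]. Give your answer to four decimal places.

-16.4020

E[-3X+3] = Σ (-3x+3)·P(X=x)
 = (-6)·9/199 + (-9)·16/199 + (-12)·25/199 + (-15)·36/199 + (-18)·49/199 + (-21)·64/199
 = (-54/199) + (-144/199) + (-300/199) + (-540/199) + (-882/199) + (-1344/199)
 = -3264/199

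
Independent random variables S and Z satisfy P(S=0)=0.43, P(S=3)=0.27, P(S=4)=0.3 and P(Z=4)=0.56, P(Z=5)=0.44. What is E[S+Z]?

E[S+Z] = Σ_s Σ_z (s+z) · P(S=s)P(Z=z)
 = 4·0.2408 + 5·0.1892 + 7·0.1512 + 8·0.1188 + 8·0.168 + 9·0.132
 = 0.9632 + 0.946 + 1.0584 + 0.9504 + 1.344 + 1.188
 = 6.45

6.45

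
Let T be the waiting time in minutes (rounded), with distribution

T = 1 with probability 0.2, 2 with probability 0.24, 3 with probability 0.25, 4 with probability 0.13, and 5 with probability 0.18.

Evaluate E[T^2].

9.99

E[T^2] = Σ t^2·P(T=t)
 = 1·0.2 + 4·0.24 + 9·0.25 + 16·0.13 + 25·0.18
 = 0.2 + 0.96 + 2.25 + 2.08 + 4.5
 = 9.99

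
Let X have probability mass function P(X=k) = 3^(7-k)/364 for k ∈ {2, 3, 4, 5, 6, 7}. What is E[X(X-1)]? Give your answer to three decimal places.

4.418

E[X(X-1)] = Σ x(x-1)·P(X=x)
 = 2·243/364 + 6·81/364 + 12·27/364 + 20·9/364 + 30·3/364 + 42·1/364
 = 243/182 + 243/182 + 81/91 + 45/91 + 45/182 + 3/26
 = 402/91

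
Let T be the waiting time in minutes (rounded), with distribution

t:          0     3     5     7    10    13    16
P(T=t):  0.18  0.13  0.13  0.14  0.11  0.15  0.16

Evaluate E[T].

E[T] = Σ t·P(T=t)
 = 0·0.18 + 3·0.13 + 5·0.13 + 7·0.14 + 10·0.11 + 13·0.15 + 16·0.16
 = 0 + 0.39 + 0.65 + 0.98 + 1.1 + 1.95 + 2.56
 = 7.63

7.63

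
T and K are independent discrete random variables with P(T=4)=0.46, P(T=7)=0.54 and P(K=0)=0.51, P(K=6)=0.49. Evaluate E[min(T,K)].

E[min(T,K)] = Σ_t Σ_k min(t,k) · P(T=t)P(K=k)
 = 0·0.2346 + 4·0.2254 + 0·0.2754 + 6·0.2646
 = 0 + 0.9016 + 0 + 1.5876
 = 2.4892

2.4892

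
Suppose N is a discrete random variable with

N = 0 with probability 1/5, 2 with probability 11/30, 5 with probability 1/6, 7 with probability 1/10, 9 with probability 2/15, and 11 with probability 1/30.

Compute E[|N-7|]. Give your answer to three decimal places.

3.967

E[|N-7|] = Σ |n-7|·P(N=n)
 = 7·1/5 + 5·11/30 + 2·1/6 + 0·1/10 + 2·2/15 + 4·1/30
 = 7/5 + 11/6 + 1/3 + 0 + 4/15 + 2/15
 = 119/30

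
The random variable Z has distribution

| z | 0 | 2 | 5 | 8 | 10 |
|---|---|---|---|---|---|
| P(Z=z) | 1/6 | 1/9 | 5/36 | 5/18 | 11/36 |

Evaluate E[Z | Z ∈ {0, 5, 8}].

5

P(Z ∈ {0, 5, 8}) = 1/6 + 5/36 + 5/18 = 7/12.
E[Z | Z ∈ {0, 5, 8}] = [0·1/6 + 5·5/36 + 8·5/18] / (7/12)
 = 35/12 / (7/12)
 = 5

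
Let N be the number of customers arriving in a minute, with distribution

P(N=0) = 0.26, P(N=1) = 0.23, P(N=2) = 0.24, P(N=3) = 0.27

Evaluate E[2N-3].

E[2N-3] = Σ (2n-3)·P(N=n)
 = (-3)·0.26 + (-1)·0.23 + 1·0.24 + 3·0.27
 = (-0.78) + (-0.23) + 0.24 + 0.81
 = 0.04

0.04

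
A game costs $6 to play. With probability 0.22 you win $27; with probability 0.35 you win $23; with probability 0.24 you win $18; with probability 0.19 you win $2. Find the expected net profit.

E[payout] = 27·0.22 + 23·0.35 + 18·0.24 + 2·0.19
 = 5.94 + 8.05 + 4.32 + 0.38
 = 18.69
Net = 18.69 - 6 = 12.69

12.69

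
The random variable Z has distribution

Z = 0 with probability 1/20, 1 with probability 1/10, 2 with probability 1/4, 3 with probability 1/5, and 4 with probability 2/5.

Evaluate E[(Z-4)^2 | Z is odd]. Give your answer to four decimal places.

3.6667

P(Z is odd) = 1/10 + 1/5 = 3/10.
E[(Z-4)^2 | Z is odd] = [9·1/10 + 1·1/5] / (3/10)
 = 11/10 / (3/10)
 = 11/3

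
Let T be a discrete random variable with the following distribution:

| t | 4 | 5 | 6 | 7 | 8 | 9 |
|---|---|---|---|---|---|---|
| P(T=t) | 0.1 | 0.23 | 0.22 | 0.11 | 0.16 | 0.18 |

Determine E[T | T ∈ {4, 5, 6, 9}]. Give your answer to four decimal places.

6.1507

P(T ∈ {4, 5, 6, 9}) = 0.1 + 0.23 + 0.22 + 0.18 = 0.73.
E[T | T ∈ {4, 5, 6, 9}] = [4·0.1 + 5·0.23 + 6·0.22 + 9·0.18] / 0.73
 = 4.49 / 0.73
 = 449/73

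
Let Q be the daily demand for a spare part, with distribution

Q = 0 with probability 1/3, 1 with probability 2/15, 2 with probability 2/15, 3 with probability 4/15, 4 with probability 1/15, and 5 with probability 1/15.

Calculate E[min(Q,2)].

1.2

E[min(Q,2)] = Σ min(q,2)·P(Q=q)
 = 0·1/3 + 1·2/15 + 2·2/15 + 2·4/15 + 2·1/15 + 2·1/15
 = 0 + 2/15 + 4/15 + 8/15 + 2/15 + 2/15
 = 6/5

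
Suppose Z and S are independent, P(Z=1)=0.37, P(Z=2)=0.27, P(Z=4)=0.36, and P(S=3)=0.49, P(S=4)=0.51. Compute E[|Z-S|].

1.5128

E[|Z-S|] = Σ_z Σ_s |z-s| · P(Z=z)P(S=s)
 = 2·0.1813 + 3·0.1887 + 1·0.1323 + 2·0.1377 + 1·0.1764 + 0·0.1836
 = 0.3626 + 0.5661 + 0.1323 + 0.2754 + 0.1764 + 0
 = 1.5128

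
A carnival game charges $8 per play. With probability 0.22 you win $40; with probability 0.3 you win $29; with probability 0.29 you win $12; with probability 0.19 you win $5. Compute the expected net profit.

13.93

E[payout] = 40·0.22 + 29·0.3 + 12·0.29 + 5·0.19
 = 8.8 + 8.7 + 3.48 + 0.95
 = 21.93
Net = 21.93 - 8 = 13.93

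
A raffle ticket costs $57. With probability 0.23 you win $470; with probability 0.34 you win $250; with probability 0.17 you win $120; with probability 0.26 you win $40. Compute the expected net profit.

166.9

E[payout] = 470·0.23 + 250·0.34 + 120·0.17 + 40·0.26
 = 108.1 + 85 + 20.4 + 10.4
 = 223.9
Net = 223.9 - 57 = 166.9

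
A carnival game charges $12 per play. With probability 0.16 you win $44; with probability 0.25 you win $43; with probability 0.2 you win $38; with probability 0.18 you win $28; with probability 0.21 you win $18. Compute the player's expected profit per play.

22.21

E[payout] = 44·0.16 + 43·0.25 + 38·0.2 + 28·0.18 + 18·0.21
 = 7.04 + 10.75 + 7.6 + 5.04 + 3.78
 = 34.21
Net = 34.21 - 12 = 22.21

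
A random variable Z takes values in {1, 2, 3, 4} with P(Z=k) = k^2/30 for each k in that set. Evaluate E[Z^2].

E[Z^2] = Σ z^2·P(Z=z)
 = 1·1/30 + 4·2/15 + 9·3/10 + 16·8/15
 = 1/30 + 8/15 + 27/10 + 128/15
 = 59/5

11.8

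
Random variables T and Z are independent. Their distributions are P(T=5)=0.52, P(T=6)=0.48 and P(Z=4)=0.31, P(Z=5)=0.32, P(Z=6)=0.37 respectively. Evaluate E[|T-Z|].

E[|T-Z|] = Σ_t Σ_z |t-z| · P(T=t)P(Z=z)
 = 1·0.1612 + 0·0.1664 + 1·0.1924 + 2·0.1488 + 1·0.1536 + 0·0.1776
 = 0.1612 + 0 + 0.1924 + 0.2976 + 0.1536 + 0
 = 0.8048

0.8048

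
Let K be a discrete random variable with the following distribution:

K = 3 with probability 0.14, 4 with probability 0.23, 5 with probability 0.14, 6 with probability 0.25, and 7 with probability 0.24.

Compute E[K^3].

E[K^3] = Σ k^3·P(K=k)
 = 27·0.14 + 64·0.23 + 125·0.14 + 216·0.25 + 343·0.24
 = 3.78 + 14.72 + 17.5 + 54 + 82.32
 = 172.32

172.32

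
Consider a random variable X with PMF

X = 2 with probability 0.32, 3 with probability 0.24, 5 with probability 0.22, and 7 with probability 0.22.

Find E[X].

4

E[X] = Σ x·P(X=x)
 = 2·0.32 + 3·0.24 + 5·0.22 + 7·0.22
 = 0.64 + 0.72 + 1.1 + 1.54
 = 4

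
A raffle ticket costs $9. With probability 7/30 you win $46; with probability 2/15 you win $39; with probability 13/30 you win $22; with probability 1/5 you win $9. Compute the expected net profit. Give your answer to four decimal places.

E[payout] = 46·7/30 + 39·2/15 + 22·13/30 + 9·1/5
 = 161/15 + 26/5 + 143/15 + 9/5
 = 409/15
Net = 409/15 - 9 = 274/15

18.2667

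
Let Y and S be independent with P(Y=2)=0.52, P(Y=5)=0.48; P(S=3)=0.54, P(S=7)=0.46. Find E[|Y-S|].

E[|Y-S|] = Σ_y Σ_s |y-s| · P(Y=y)P(S=s)
 = 1·0.2808 + 5·0.2392 + 2·0.2592 + 2·0.2208
 = 0.2808 + 1.196 + 0.5184 + 0.4416
 = 2.4368

2.4368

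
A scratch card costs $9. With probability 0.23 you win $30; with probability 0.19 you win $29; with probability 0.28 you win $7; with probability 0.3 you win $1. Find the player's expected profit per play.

E[payout] = 30·0.23 + 29·0.19 + 7·0.28 + 1·0.3
 = 6.9 + 5.51 + 1.96 + 0.3
 = 14.67
Net = 14.67 - 9 = 5.67

5.67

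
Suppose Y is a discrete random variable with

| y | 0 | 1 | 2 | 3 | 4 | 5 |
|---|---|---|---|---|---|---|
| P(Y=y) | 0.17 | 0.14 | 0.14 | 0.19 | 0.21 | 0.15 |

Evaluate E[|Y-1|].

1.92

E[|Y-1|] = Σ |y-1|·P(Y=y)
 = 1·0.17 + 0·0.14 + 1·0.14 + 2·0.19 + 3·0.21 + 4·0.15
 = 0.17 + 0 + 0.14 + 0.38 + 0.63 + 0.6
 = 1.92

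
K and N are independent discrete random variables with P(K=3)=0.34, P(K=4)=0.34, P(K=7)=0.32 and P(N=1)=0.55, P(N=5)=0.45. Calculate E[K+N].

E[K+N] = Σ_k Σ_n (k+n) · P(K=k)P(N=n)
 = 4·0.187 + 8·0.153 + 5·0.187 + 9·0.153 + 8·0.176 + 12·0.144
 = 0.748 + 1.224 + 0.935 + 1.377 + 1.408 + 1.728
 = 7.42

7.42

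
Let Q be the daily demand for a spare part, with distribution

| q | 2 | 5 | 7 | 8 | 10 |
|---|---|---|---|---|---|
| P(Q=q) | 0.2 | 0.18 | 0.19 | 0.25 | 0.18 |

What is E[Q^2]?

48.61

E[Q^2] = Σ q^2·P(Q=q)
 = 4·0.2 + 25·0.18 + 49·0.19 + 64·0.25 + 100·0.18
 = 0.8 + 4.5 + 9.31 + 16 + 18
 = 48.61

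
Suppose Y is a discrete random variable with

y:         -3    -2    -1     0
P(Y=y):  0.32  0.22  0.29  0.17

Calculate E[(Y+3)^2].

E[(Y+3)^2] = Σ (y+3)^2·P(Y=y)
 = 0·0.32 + 1·0.22 + 4·0.29 + 9·0.17
 = 0 + 0.22 + 1.16 + 1.53
 = 2.91

2.91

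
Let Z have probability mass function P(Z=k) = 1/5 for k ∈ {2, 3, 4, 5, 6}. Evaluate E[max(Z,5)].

E[max(Z,5)] = Σ max(z,5)·P(Z=z)
 = 5·1/5 + 5·1/5 + 5·1/5 + 5·1/5 + 6·1/5
 = 1 + 1 + 1 + 1 + 6/5
 = 26/5

5.2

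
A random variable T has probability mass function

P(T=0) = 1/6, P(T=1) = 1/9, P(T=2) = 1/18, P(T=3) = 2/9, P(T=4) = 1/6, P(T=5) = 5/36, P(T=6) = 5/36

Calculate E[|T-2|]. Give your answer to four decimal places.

1.9722

E[|T-2|] = Σ |t-2|·P(T=t)
 = 2·1/6 + 1·1/9 + 0·1/18 + 1·2/9 + 2·1/6 + 3·5/36 + 4·5/36
 = 1/3 + 1/9 + 0 + 2/9 + 1/3 + 5/12 + 5/9
 = 71/36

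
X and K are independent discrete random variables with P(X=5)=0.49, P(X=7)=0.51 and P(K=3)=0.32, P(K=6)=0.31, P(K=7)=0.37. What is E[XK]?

E[XK] = Σ_x Σ_k xk · P(X=x)P(K=k)
 = 15·0.1568 + 30·0.1519 + 35·0.1813 + 21·0.1632 + 42·0.1581 + 49·0.1887
 = 2.352 + 4.557 + 6.3455 + 3.4272 + 6.6402 + 9.2463
 = 32.5682

32.5682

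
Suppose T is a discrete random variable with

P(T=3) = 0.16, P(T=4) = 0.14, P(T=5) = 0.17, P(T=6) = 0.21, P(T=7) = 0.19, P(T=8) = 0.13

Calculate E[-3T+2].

-14.56

E[-3T+2] = Σ (-3t+2)·P(T=t)
 = (-7)·0.16 + (-10)·0.14 + (-13)·0.17 + (-16)·0.21 + (-19)·0.19 + (-22)·0.13
 = (-1.12) + (-1.4) + (-2.21) + (-3.36) + (-3.61) + (-2.86)
 = -14.56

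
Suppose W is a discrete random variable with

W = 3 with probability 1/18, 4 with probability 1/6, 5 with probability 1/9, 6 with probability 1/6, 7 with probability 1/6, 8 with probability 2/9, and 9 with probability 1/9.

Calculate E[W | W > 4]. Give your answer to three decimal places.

7.071

P(W > 4) = 1/9 + 1/6 + 1/6 + 2/9 + 1/9 = 7/9.
E[W | W > 4] = [5·1/9 + 6·1/6 + 7·1/6 + 8·2/9 + 9·1/9] / (7/9)
 = 11/2 / (7/9)
 = 99/14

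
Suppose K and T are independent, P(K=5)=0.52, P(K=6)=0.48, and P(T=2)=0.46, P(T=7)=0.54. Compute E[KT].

25.756

E[KT] = Σ_k Σ_t kt · P(K=k)P(T=t)
 = 10·0.2392 + 35·0.2808 + 12·0.2208 + 42·0.2592
 = 2.392 + 9.828 + 2.6496 + 10.8864
 = 25.756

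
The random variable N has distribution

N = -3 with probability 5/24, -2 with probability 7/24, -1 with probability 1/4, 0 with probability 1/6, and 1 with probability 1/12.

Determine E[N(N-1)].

4.75

E[N(N-1)] = Σ n(n-1)·P(N=n)
 = 12·5/24 + 6·7/24 + 2·1/4 + 0·1/6 + 0·1/12
 = 5/2 + 7/4 + 1/2 + 0 + 0
 = 19/4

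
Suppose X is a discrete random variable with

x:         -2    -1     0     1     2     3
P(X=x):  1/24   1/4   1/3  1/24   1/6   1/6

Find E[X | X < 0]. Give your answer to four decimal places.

-1.1429

P(X < 0) = 1/24 + 1/4 = 7/24.
E[X | X < 0] = [(-2)·1/24 + (-1)·1/4] / (7/24)
 = -1/3 / (7/24)
 = -8/7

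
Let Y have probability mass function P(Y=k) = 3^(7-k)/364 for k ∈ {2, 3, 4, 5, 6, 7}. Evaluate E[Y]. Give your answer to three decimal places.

2.492

E[Y] = Σ y·P(Y=y)
 = 2·243/364 + 3·81/364 + 4·27/364 + 5·9/364 + 6·3/364 + 7·1/364
 = 243/182 + 243/364 + 27/91 + 45/364 + 9/182 + 1/52
 = 907/364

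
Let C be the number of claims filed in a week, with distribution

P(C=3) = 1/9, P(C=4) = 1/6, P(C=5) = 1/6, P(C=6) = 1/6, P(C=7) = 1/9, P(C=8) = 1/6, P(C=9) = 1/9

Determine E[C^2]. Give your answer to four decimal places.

E[C^2] = Σ c^2·P(C=c)
 = 9·1/9 + 16·1/6 + 25·1/6 + 36·1/6 + 49·1/9 + 64·1/6 + 81·1/9
 = 1 + 8/3 + 25/6 + 6 + 49/9 + 32/3 + 9
 = 701/18

38.9444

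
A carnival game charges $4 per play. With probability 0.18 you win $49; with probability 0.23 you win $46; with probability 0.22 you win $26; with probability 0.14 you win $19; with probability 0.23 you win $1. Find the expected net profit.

24.01

E[payout] = 49·0.18 + 46·0.23 + 26·0.22 + 19·0.14 + 1·0.23
 = 8.82 + 10.58 + 5.72 + 2.66 + 0.23
 = 28.01
Net = 28.01 - 4 = 24.01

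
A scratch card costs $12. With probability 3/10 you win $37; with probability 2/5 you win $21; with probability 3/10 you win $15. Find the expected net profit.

E[payout] = 37·3/10 + 21·2/5 + 15·3/10
 = 111/10 + 42/5 + 9/2
 = 24
Net = 24 - 12 = 12

12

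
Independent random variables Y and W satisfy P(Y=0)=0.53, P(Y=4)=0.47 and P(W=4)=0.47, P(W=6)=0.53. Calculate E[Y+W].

6.94

E[Y+W] = Σ_y Σ_w (y+w) · P(Y=y)P(W=w)
 = 4·0.2491 + 6·0.2809 + 8·0.2209 + 10·0.2491
 = 0.9964 + 1.6854 + 1.7672 + 2.491
 = 6.94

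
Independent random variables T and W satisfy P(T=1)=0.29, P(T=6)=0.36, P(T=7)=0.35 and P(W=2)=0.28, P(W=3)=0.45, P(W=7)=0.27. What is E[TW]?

18.62

E[TW] = Σ_t Σ_w tw · P(T=t)P(W=w)
 = 2·0.0812 + 3·0.1305 + 7·0.0783 + 12·0.1008 + 18·0.162 + 42·0.0972 + 14·0.098 + 21·0.1575 + 49·0.0945
 = 0.1624 + 0.3915 + 0.5481 + 1.2096 + 2.916 + 4.0824 + 1.372 + 3.3075 + 4.6305
 = 18.62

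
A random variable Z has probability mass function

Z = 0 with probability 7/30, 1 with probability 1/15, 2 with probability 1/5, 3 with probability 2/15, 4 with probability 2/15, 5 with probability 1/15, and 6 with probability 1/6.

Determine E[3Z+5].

13.2

E[3Z+5] = Σ (3z+5)·P(Z=z)
 = 5·7/30 + 8·1/15 + 11·1/5 + 14·2/15 + 17·2/15 + 20·1/15 + 23·1/6
 = 7/6 + 8/15 + 11/5 + 28/15 + 34/15 + 4/3 + 23/6
 = 66/5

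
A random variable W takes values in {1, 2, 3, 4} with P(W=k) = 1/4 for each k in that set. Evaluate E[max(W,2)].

E[max(W,2)] = Σ max(w,2)·P(W=w)
 = 2·1/4 + 2·1/4 + 3·1/4 + 4·1/4
 = 1/2 + 1/2 + 3/4 + 1
 = 11/4

2.75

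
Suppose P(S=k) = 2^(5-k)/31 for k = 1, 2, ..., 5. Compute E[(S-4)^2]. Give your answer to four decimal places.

5.8387

E[(S-4)^2] = Σ (s-4)^2·P(S=s)
 = 9·16/31 + 4·8/31 + 1·4/31 + 0·2/31 + 1·1/31
 = 144/31 + 32/31 + 4/31 + 0 + 1/31
 = 181/31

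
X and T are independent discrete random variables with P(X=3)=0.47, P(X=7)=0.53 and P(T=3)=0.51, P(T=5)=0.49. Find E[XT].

E[XT] = Σ_x Σ_t xt · P(X=x)P(T=t)
 = 9·0.2397 + 15·0.2303 + 21·0.2703 + 35·0.2597
 = 2.1573 + 3.4545 + 5.6763 + 9.0895
 = 20.3776

20.3776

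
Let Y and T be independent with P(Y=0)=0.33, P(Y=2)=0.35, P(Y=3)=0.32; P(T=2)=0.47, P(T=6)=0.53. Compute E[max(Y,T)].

4.2704

E[max(Y,T)] = Σ_y Σ_t max(y,t) · P(Y=y)P(T=t)
 = 2·0.1551 + 6·0.1749 + 2·0.1645 + 6·0.1855 + 3·0.1504 + 6·0.1696
 = 0.3102 + 1.0494 + 0.329 + 1.113 + 0.4512 + 1.0176
 = 4.2704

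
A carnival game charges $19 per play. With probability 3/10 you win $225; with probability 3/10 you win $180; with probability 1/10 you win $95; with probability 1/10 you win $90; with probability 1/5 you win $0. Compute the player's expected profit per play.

E[payout] = 225·3/10 + 180·3/10 + 95·1/10 + 90·1/10 + 0·1/5
 = 135/2 + 54 + 19/2 + 9 + 0
 = 140
Net = 140 - 19 = 121

121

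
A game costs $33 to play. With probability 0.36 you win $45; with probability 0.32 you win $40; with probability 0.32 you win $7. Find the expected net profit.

-1.76

E[payout] = 45·0.36 + 40·0.32 + 7·0.32
 = 16.2 + 12.8 + 2.24
 = 31.24
Net = 31.24 - 33 = -1.76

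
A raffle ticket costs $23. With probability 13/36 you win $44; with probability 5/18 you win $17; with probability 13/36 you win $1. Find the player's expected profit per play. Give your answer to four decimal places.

E[payout] = 44·13/36 + 17·5/18 + 1·13/36
 = 143/9 + 85/18 + 13/36
 = 755/36
Net = 755/36 - 23 = -73/36

-2.0278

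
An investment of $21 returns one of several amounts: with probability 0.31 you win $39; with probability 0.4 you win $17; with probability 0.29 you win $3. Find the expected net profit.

-1.24

E[payout] = 39·0.31 + 17·0.4 + 3·0.29
 = 12.09 + 6.8 + 0.87
 = 19.76
Net = 19.76 - 21 = -1.24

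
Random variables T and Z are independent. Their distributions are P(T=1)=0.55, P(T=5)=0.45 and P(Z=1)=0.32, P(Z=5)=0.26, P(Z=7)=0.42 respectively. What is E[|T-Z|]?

E[|T-Z|] = Σ_t Σ_z |t-z| · P(T=t)P(Z=z)
 = 0·0.176 + 4·0.143 + 6·0.231 + 4·0.144 + 0·0.117 + 2·0.189
 = 0 + 0.572 + 1.386 + 0.576 + 0 + 0.378
 = 2.912

2.912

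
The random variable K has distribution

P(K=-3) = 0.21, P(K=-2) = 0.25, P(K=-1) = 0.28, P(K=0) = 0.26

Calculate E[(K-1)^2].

6.99

E[(K-1)^2] = Σ (k-1)^2·P(K=k)
 = 16·0.21 + 9·0.25 + 4·0.28 + 1·0.26
 = 3.36 + 2.25 + 1.12 + 0.26
 = 6.99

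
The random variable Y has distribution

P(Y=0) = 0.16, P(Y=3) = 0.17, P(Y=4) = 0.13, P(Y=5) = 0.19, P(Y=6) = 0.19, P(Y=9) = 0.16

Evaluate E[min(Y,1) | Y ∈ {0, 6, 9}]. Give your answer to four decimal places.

P(Y ∈ {0, 6, 9}) = 0.16 + 0.19 + 0.16 = 0.51.
E[min(Y,1) | Y ∈ {0, 6, 9}] = [0·0.16 + 1·0.19 + 1·0.16] / 0.51
 = 0.35 / 0.51
 = 35/51

0.6863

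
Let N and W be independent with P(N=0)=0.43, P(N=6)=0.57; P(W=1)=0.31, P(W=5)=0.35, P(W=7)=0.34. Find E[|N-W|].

E[|N-W|] = Σ_n Σ_w |n-w| · P(N=n)P(W=w)
 = 1·0.1333 + 5·0.1505 + 7·0.1462 + 5·0.1767 + 1·0.1995 + 1·0.1938
 = 0.1333 + 0.7525 + 1.0234 + 0.8835 + 0.1995 + 0.1938
 = 3.186

3.186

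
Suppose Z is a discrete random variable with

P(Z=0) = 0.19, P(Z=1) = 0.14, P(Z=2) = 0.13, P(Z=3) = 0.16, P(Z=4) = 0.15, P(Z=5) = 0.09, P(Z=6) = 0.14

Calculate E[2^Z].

16.51

E[2^Z] = Σ 2^z·P(Z=z)
 = 1·0.19 + 2·0.14 + 4·0.13 + 8·0.16 + 16·0.15 + 32·0.09 + 64·0.14
 = 0.19 + 0.28 + 0.52 + 1.28 + 2.4 + 2.88 + 8.96
 = 16.51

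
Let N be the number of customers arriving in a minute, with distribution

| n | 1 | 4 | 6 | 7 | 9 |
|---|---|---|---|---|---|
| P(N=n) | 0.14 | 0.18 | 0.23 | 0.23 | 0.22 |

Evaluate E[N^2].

40.39

E[N^2] = Σ n^2·P(N=n)
 = 1·0.14 + 16·0.18 + 36·0.23 + 49·0.23 + 81·0.22
 = 0.14 + 2.88 + 8.28 + 11.27 + 17.82
 = 40.39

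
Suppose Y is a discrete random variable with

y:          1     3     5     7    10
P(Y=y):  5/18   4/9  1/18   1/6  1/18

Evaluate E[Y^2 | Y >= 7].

P(Y >= 7) = 1/6 + 1/18 = 2/9.
E[Y^2 | Y >= 7] = [49·1/6 + 100·1/18] / (2/9)
 = 247/18 / (2/9)
 = 247/4

61.75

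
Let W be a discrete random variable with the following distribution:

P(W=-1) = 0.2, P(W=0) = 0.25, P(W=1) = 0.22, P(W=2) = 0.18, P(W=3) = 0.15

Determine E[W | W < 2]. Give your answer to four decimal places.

P(W < 2) = 0.2 + 0.25 + 0.22 = 0.67.
E[W | W < 2] = [(-1)·0.2 + 0·0.25 + 1·0.22] / 0.67
 = 0.02 / 0.67
 = 2/67

0.0299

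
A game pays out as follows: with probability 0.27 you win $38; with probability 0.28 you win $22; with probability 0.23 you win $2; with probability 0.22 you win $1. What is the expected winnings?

E[payout] = 38·0.27 + 22·0.28 + 2·0.23 + 1·0.22
 = 10.26 + 6.16 + 0.46 + 0.22
 = 17.1

17.1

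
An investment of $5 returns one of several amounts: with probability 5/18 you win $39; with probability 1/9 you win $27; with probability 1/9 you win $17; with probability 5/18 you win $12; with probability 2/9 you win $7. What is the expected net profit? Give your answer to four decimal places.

E[payout] = 39·5/18 + 27·1/9 + 17·1/9 + 12·5/18 + 7·2/9
 = 65/6 + 3 + 17/9 + 10/3 + 14/9
 = 371/18
Net = 371/18 - 5 = 281/18

15.6111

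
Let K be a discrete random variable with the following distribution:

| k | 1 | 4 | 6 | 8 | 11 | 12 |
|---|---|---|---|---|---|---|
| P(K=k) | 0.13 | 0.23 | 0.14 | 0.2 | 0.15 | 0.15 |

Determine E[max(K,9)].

E[max(K,9)] = Σ max(k,9)·P(K=k)
 = 9·0.13 + 9·0.23 + 9·0.14 + 9·0.2 + 11·0.15 + 12·0.15
 = 1.17 + 2.07 + 1.26 + 1.8 + 1.65 + 1.8
 = 9.75

9.75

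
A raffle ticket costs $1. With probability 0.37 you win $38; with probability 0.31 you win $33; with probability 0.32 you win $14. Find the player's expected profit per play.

E[payout] = 38·0.37 + 33·0.31 + 14·0.32
 = 14.06 + 10.23 + 4.48
 = 28.77
Net = 28.77 - 1 = 27.77

27.77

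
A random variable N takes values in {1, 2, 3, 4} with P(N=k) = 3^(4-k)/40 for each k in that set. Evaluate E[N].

1.45

E[N] = Σ n·P(N=n)
 = 1·27/40 + 2·9/40 + 3·3/40 + 4·1/40
 = 27/40 + 9/20 + 9/40 + 1/10
 = 29/20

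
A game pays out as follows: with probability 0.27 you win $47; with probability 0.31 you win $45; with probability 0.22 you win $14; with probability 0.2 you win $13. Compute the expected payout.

E[payout] = 47·0.27 + 45·0.31 + 14·0.22 + 13·0.2
 = 12.69 + 13.95 + 3.08 + 2.6
 = 32.32

32.32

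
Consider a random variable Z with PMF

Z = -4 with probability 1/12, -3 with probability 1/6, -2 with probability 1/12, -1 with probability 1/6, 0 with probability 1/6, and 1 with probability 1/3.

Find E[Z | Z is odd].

P(Z is odd) = 1/6 + 1/6 + 1/3 = 2/3.
E[Z | Z is odd] = [(-3)·1/6 + (-1)·1/6 + 1·1/3] / (2/3)
 = -1/3 / (2/3)
 = -1/2

-0.5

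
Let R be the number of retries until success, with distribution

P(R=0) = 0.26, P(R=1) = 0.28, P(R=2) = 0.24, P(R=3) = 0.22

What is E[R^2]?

E[R^2] = Σ r^2·P(R=r)
 = 0·0.26 + 1·0.28 + 4·0.24 + 9·0.22
 = 0 + 0.28 + 0.96 + 1.98
 = 3.22

3.22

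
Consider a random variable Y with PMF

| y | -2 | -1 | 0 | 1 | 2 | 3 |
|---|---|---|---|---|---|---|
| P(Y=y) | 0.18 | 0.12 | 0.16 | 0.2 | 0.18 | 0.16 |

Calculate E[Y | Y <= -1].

-1.6

P(Y <= -1) = 0.18 + 0.12 = 0.3.
E[Y | Y <= -1] = [(-2)·0.18 + (-1)·0.12] / 0.3
 = -0.48 / 0.3
 = -8/5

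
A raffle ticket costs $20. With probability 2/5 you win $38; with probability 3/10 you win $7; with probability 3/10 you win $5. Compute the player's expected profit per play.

E[payout] = 38·2/5 + 7·3/10 + 5·3/10
 = 76/5 + 21/10 + 3/2
 = 94/5
Net = 94/5 - 20 = -6/5

-1.2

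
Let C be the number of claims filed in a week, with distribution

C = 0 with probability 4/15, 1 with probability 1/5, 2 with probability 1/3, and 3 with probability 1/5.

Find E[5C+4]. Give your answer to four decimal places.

11.3333

E[5C+4] = Σ (5c+4)·P(C=c)
 = 4·4/15 + 9·1/5 + 14·1/3 + 19·1/5
 = 16/15 + 9/5 + 14/3 + 19/5
 = 34/3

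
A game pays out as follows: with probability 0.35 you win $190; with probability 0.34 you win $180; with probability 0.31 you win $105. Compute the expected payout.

160.25

E[payout] = 190·0.35 + 180·0.34 + 105·0.31
 = 66.5 + 61.2 + 32.55
 = 160.25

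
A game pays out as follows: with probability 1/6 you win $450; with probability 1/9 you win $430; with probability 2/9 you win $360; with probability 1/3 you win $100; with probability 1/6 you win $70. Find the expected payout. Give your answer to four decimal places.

247.7778

E[payout] = 450·1/6 + 430·1/9 + 360·2/9 + 100·1/3 + 70·1/6
 = 75 + 430/9 + 80 + 100/3 + 35/3
 = 2230/9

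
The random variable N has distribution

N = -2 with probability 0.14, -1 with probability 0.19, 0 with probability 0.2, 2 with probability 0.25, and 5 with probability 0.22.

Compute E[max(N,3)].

3.44

E[max(N,3)] = Σ max(n,3)·P(N=n)
 = 3·0.14 + 3·0.19 + 3·0.2 + 3·0.25 + 5·0.22
 = 0.42 + 0.57 + 0.6 + 0.75 + 1.1
 = 3.44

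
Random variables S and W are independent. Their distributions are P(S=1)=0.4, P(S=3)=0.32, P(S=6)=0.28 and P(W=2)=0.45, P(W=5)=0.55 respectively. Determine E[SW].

11.096

E[SW] = Σ_s Σ_w sw · P(S=s)P(W=w)
 = 2·0.18 + 5·0.22 + 6·0.144 + 15·0.176 + 12·0.126 + 30·0.154
 = 0.36 + 1.1 + 0.864 + 2.64 + 1.512 + 4.62
 = 11.096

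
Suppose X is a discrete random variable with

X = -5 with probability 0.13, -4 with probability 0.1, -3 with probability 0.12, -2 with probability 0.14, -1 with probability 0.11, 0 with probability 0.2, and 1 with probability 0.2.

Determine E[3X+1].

-3.8

E[3X+1] = Σ (3x+1)·P(X=x)
 = (-14)·0.13 + (-11)·0.1 + (-8)·0.12 + (-5)·0.14 + (-2)·0.11 + 1·0.2 + 4·0.2
 = (-1.82) + (-1.1) + (-0.96) + (-0.7) + (-0.22) + 0.2 + 0.8
 = -3.8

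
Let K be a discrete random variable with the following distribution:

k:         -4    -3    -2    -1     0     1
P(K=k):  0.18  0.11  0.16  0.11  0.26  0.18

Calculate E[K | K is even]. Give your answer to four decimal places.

-1.7333

P(K is even) = 0.18 + 0.16 + 0.26 = 0.6.
E[K | K is even] = [(-4)·0.18 + (-2)·0.16 + 0·0.26] / 0.6
 = -1.04 / 0.6
 = -26/15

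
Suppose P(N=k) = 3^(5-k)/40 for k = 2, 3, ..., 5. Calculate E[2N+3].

E[2N+3] = Σ (2n+3)·P(N=n)
 = 7·27/40 + 9·9/40 + 11·3/40 + 13·1/40
 = 189/40 + 81/40 + 33/40 + 13/40
 = 79/10

7.9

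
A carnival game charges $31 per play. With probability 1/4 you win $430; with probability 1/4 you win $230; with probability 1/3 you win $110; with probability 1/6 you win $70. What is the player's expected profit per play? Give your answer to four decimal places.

182.3333

E[payout] = 430·1/4 + 230·1/4 + 110·1/3 + 70·1/6
 = 215/2 + 115/2 + 110/3 + 35/3
 = 640/3
Net = 640/3 - 31 = 547/3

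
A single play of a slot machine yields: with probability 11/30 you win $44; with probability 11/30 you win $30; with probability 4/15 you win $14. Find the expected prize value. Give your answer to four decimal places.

E[payout] = 44·11/30 + 30·11/30 + 14·4/15
 = 242/15 + 11 + 56/15
 = 463/15

30.8667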